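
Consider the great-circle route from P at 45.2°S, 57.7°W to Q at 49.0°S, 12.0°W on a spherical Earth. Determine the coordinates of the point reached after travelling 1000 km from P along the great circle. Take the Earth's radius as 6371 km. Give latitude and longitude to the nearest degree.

Convert each endpoint to a unit vector on the sphere (x = cos φ cos λ, y = cos φ sin λ, z = sin φ).
The central angle between the endpoints is δ = arccos(p₁·p₂) ≈ 0.539 rad (30.9°). The total great-circle distance is δ·R ≈ 0.539 × 6371 ≈ 3432 km, so the target fraction is f = 1000/3432 ≈ 0.291.
Interpolate at f ≈ 0.291 with slerp weights a = sin((1−f)δ)/sin δ ≈ 0.726, b = sin(fδ)/sin δ ≈ 0.305.
p = a·p₁ + b·p₂ ≈ (0.469, -0.474, -0.745); φ = arcsin(p_z) ≈ -48.18°, λ = atan2(p_y, p_x) ≈ -45.31°.

≈ 48°S, 45°W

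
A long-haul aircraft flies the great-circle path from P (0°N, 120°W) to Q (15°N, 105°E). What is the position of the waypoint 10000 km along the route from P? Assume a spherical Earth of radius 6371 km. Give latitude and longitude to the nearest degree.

≈ (21°N, 150°E)

Write both endpoints as unit vectors p₁, p₂ with components (cos φ cos λ, cos φ sin λ, sin φ).
The central angle between the endpoints is δ = arccos(p₁·p₂) ≈ 2.323 rad (133.1°). The total great-circle distance is δ·R ≈ 2.323 × 6371 ≈ 14798 km, so the target fraction is f = 10000/14798 ≈ 0.676.
Interpolate at f ≈ 0.676 with slerp weights a = sin((1−f)δ)/sin δ ≈ 0.936, b = sin(fδ)/sin δ ≈ 1.369.
p = a·p₁ + b·p₂ ≈ (-0.810, 0.467, 0.354); φ = arcsin(p_z) ≈ 20.75°, λ = atan2(p_y, p_x) ≈ 150.07°.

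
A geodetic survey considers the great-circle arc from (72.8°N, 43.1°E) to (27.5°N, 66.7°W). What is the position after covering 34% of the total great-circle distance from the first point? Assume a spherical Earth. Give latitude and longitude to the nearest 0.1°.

From cos δ = sin φ₁ sin φ₂ + cos φ₁ cos φ₂ cos Δλ, the central angle is δ ≈ 1.211 rad (69.4°).
Interpolate at f = 0.34 with slerp weights a = sin((1−f)δ)/sin δ ≈ 0.766, b = sin(fδ)/sin δ ≈ 0.428.
p = a·p₁ + b·p₂ ≈ (0.315, -0.194, 0.929); φ = arcsin(p_z) ≈ 68.28°, λ = atan2(p_y, p_x) ≈ -31.54°.

≈ (68.3°N, 31.5°W)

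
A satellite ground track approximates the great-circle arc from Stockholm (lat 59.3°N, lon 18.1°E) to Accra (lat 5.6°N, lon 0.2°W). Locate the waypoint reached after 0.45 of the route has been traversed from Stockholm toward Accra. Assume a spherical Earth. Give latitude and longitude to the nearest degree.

The haversine formula gives a central angle δ ≈ 0.969 rad (55.5°) between the endpoints.
Interpolate at f = 0.45 with slerp weights a = sin((1−f)δ)/sin δ ≈ 0.616, b = sin(fδ)/sin δ ≈ 0.512.
p = a·p₁ + b·p₂ ≈ (0.809, 0.096, 0.580); φ = arcsin(p_z) ≈ 35.45°, λ = atan2(p_y, p_x) ≈ 6.77°.

≈ lat 35°N, lon 7°E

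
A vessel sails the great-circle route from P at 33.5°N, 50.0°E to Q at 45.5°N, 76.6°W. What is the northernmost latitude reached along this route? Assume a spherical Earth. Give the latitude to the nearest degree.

The great circle lies in the plane with unit normal n̂ = (p₁ × p₂)/|p₁ × p₂|.
Here n̂_z ≈ -0.470; the vertex latitude is φ_max = arccos|n̂_z| ≈ 62.0°.
Check via Clairaut: cos φ_max = |cos φ₁| · sin C = cos(33.5°)·sin(34.3°) ≈ 0.470, again giving ≈ 62.0°.

≈ 62°N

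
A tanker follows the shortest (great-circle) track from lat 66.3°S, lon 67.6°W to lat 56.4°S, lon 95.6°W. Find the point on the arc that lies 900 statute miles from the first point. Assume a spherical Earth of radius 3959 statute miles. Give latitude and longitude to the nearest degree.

Convert each endpoint to a unit vector on the sphere (x = cos φ cos λ, y = cos φ sin λ, z = sin φ).
The central angle between the endpoints is δ = arccos(p₁·p₂) ≈ 0.287 rad (16.4°). The total great-circle distance is δ·R ≈ 0.287 × 3959 ≈ 1137 mi, so the target fraction is f = 900/1137 ≈ 0.792.
Interpolate at f ≈ 0.792 with slerp weights a = sin((1−f)δ)/sin δ ≈ 0.211, b = sin(fδ)/sin δ ≈ 0.796.
p = a·p₁ + b·p₂ ≈ (-0.011, -0.517, -0.856); φ = arcsin(p_z) ≈ -58.88°, λ = atan2(p_y, p_x) ≈ -91.18°.

≈ lat 59°S, lon 91°W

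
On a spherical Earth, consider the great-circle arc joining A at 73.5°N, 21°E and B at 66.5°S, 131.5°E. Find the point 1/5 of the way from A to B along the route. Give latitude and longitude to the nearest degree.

From cos δ = sin φ₁ sin φ₂ + cos φ₁ cos φ₂ cos Δλ, the central angle is δ ≈ 2.736 rad (156.8°).
Interpolate at f = 1/5 with slerp weights a = sin((1−f)δ)/sin δ ≈ 2.066, b = sin(fδ)/sin δ ≈ 1.319.
p = a·p₁ + b·p₂ ≈ (0.199, 0.604, 0.771); φ = arcsin(p_z) ≈ 50.48°, λ = atan2(p_y, p_x) ≈ 71.75°.

≈ 50°N, 72°E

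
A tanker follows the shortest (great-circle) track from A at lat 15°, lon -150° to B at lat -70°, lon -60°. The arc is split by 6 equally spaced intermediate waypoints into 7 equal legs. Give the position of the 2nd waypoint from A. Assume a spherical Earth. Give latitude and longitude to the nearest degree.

≈ lat -13°, lon -140°

Write both endpoints as unit vectors p₁, p₂ with components (cos φ cos λ, cos φ sin λ, sin φ).
The central angle between the endpoints is δ = arccos(p₁·p₂) ≈ 1.816 rad (104.1°).
Interpolate at f = 2/7 with slerp weights a = sin((1−f)δ)/sin δ ≈ 0.993, b = sin(fδ)/sin δ ≈ 0.511.
p = a·p₁ + b·p₂ ≈ (-0.743, -0.631, -0.224); φ = arcsin(p_z) ≈ -12.92°, λ = atan2(p_y, p_x) ≈ -139.66°.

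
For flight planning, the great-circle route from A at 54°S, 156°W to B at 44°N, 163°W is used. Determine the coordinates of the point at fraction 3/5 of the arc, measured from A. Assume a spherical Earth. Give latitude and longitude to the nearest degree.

Write both endpoints as unit vectors p₁, p₂ with components (cos φ cos λ, cos φ sin λ, sin φ).
The central angle between the endpoints is δ = arccos(p₁·p₂) ≈ 1.714 rad (98.2°).
Interpolate at f = 3/5 with slerp weights a = sin((1−f)δ)/sin δ ≈ 0.640, b = sin(fδ)/sin δ ≈ 0.865.
p = a·p₁ + b·p₂ ≈ (-0.939, -0.335, 0.084); φ = arcsin(p_z) ≈ 4.80°, λ = atan2(p_y, p_x) ≈ -160.37°.

≈ 5°N, 160°W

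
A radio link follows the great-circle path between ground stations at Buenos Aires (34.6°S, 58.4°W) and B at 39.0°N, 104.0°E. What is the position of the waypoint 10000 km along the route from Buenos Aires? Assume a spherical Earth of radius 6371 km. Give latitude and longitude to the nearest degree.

Convert each endpoint to a unit vector on the sphere (x = cos φ cos λ, y = cos φ sin λ, z = sin φ).
The central angle between the endpoints is δ = arccos(p₁·p₂) ≈ 2.884 rad (165.3°). The total great-circle distance is δ·R ≈ 2.884 × 6371 ≈ 18377 km, so the target fraction is f = 10000/18377 ≈ 0.544.
Interpolate at f ≈ 0.544 with slerp weights a = sin((1−f)δ)/sin δ ≈ 3.803, b = sin(fδ)/sin δ ≈ 3.931.
p = a·p₁ + b·p₂ ≈ (0.901, 0.298, 0.314); φ = arcsin(p_z) ≈ 18.33°, λ = atan2(p_y, p_x) ≈ 18.30°.

≈ 18°N, 18°E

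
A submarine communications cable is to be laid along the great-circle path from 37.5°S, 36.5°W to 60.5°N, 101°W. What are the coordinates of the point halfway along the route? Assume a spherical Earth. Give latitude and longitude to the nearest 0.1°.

Write both endpoints as unit vectors p₁, p₂ with components (cos φ cos λ, cos φ sin λ, sin φ).
The central angle between the endpoints is δ = arccos(p₁·p₂) ≈ 1.941 rad (111.2°).
Interpolate at f = 1/2 with slerp weights a = sin((1−f)δ)/sin δ ≈ 0.885, b = sin(fδ)/sin δ ≈ 0.885.
p = a·p₁ + b·p₂ ≈ (0.481, -0.845, 0.232); φ = arcsin(p_z) ≈ 13.39°, λ = atan2(p_y, p_x) ≈ -60.35°.

≈ 13.4°N, 60.3°W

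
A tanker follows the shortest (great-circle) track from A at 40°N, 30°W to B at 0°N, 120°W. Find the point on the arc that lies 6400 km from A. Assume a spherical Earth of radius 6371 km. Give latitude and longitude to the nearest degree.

Convert each endpoint to a unit vector on the sphere (x = cos φ cos λ, y = cos φ sin λ, z = sin φ).
The central angle between the endpoints is δ = arccos(p₁·p₂) ≈ 1.571 rad (90.0°). The total great-circle distance is δ·R ≈ 1.571 × 6371 ≈ 10008 km, so the target fraction is f = 6400/10008 ≈ 0.640.
Interpolate at f ≈ 0.640 with slerp weights a = sin((1−f)δ)/sin δ ≈ 0.536, b = sin(fδ)/sin δ ≈ 0.844.
p = a·p₁ + b·p₂ ≈ (-0.066, -0.936, 0.345); φ = arcsin(p_z) ≈ 20.17°, λ = atan2(p_y, p_x) ≈ -94.04°.

≈ 20°N, 94°W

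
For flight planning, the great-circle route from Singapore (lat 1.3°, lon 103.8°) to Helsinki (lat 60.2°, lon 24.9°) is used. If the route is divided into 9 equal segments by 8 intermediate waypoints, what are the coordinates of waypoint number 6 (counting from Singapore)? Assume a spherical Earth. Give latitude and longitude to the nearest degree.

≈ lat 47°, lon 67°

Write both endpoints as unit vectors p₁, p₂ with components (cos φ cos λ, cos φ sin λ, sin φ).
The central angle between the endpoints is δ = arccos(p₁·p₂) ≈ 1.455 rad (83.4°).
Interpolate at f = 6/9 with slerp weights a = sin((1−f)δ)/sin δ ≈ 0.469, b = sin(fδ)/sin δ ≈ 0.831.
p = a·p₁ + b·p₂ ≈ (0.262, 0.630, 0.731); φ = arcsin(p_z) ≈ 47.00°, λ = atan2(p_y, p_x) ≈ 67.37°.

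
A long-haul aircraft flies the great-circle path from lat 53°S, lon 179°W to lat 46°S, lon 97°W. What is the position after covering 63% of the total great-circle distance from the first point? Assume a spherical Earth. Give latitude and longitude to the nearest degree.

Convert each endpoint to a unit vector on the sphere (x = cos φ cos λ, y = cos φ sin λ, z = sin φ).
The central angle between the endpoints is δ = arccos(p₁·p₂) ≈ 0.886 rad (50.8°).
Interpolate at f = 0.63 with slerp weights a = sin((1−f)δ)/sin δ ≈ 0.416, b = sin(fδ)/sin δ ≈ 0.684.
p = a·p₁ + b·p₂ ≈ (-0.308, -0.476, -0.824); φ = arcsin(p_z) ≈ -55.47°, λ = atan2(p_y, p_x) ≈ -122.92°.

≈ lat 55°S, lon 123°W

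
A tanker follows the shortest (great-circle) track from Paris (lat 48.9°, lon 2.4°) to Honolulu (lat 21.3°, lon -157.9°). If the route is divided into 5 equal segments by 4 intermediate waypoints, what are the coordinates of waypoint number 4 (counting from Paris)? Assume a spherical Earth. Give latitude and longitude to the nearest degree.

≈ lat 42°, lon -151°

Write both endpoints as unit vectors p₁, p₂ with components (cos φ cos λ, cos φ sin λ, sin φ).
The central angle between the endpoints is δ = arccos(p₁·p₂) ≈ 1.879 rad (107.6°).
Interpolate at f = 4/5 with slerp weights a = sin((1−f)δ)/sin δ ≈ 0.385, b = sin(fδ)/sin δ ≈ 1.047.
p = a·p₁ + b·p₂ ≈ (-0.651, -0.356, 0.670); φ = arcsin(p_z) ≈ 42.10°, λ = atan2(p_y, p_x) ≈ -151.30°.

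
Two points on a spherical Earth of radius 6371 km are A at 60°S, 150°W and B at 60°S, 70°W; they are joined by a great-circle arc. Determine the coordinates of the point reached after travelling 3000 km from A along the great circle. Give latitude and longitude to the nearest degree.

≈ 65°S, 90°W

The haversine formula gives a central angle δ ≈ 0.654 rad (37.5°) between the endpoints. The total great-circle distance is δ·R ≈ 0.654 × 6371 ≈ 4169 km, so the target fraction is f = 3000/4169 ≈ 0.720.
Interpolate at f ≈ 0.720 with slerp weights a = sin((1−f)δ)/sin δ ≈ 0.300, b = sin(fδ)/sin δ ≈ 0.745.
p = a·p₁ + b·p₂ ≈ (-0.002, -0.425, -0.905); φ = arcsin(p_z) ≈ -64.84°, λ = atan2(p_y, p_x) ≈ -90.32°.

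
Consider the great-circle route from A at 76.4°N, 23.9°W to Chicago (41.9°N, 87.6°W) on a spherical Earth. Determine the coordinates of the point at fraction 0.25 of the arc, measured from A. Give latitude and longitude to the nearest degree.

≈ 71°N, 58°W

Convert each endpoint to a unit vector on the sphere (x = cos φ cos λ, y = cos φ sin λ, z = sin φ).
The central angle between the endpoints is δ = arccos(p₁·p₂) ≈ 0.757 rad (43.4°).
Interpolate at f = 0.25 with slerp weights a = sin((1−f)δ)/sin δ ≈ 0.783, b = sin(fδ)/sin δ ≈ 0.274.
p = a·p₁ + b·p₂ ≈ (0.177, -0.278, 0.944); φ = arcsin(p_z) ≈ 70.74°, λ = atan2(p_y, p_x) ≈ -57.56°.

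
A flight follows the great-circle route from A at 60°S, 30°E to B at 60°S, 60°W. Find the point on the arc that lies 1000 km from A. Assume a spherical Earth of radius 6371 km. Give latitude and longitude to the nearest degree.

Convert each endpoint to a unit vector on the sphere (x = cos φ cos λ, y = cos φ sin λ, z = sin φ).
The central angle between the endpoints is δ = arccos(p₁·p₂) ≈ 0.723 rad (41.4°). The total great-circle distance is δ·R ≈ 0.723 × 6371 ≈ 4605 km, so the target fraction is f = 1000/4605 ≈ 0.217.
Interpolate at f ≈ 0.217 with slerp weights a = sin((1−f)δ)/sin δ ≈ 0.810, b = sin(fδ)/sin δ ≈ 0.236.
p = a·p₁ + b·p₂ ≈ (0.410, 0.100, -0.907); φ = arcsin(p_z) ≈ -65.03°, λ = atan2(p_y, p_x) ≈ 13.74°.

≈ 65°S, 14°E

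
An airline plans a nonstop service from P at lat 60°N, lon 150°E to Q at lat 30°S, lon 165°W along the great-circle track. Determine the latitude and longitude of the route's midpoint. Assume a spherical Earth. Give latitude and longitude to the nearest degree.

≈ lat 16°N, lon 179°E

Convert each endpoint to a unit vector on the sphere (x = cos φ cos λ, y = cos φ sin λ, z = sin φ).
The central angle between the endpoints is δ = arccos(p₁·p₂) ≈ 1.698 rad (97.3°).
Interpolate at f = 1/2 with slerp weights a = sin((1−f)δ)/sin δ ≈ 0.757, b = sin(fδ)/sin δ ≈ 0.757.
p = a·p₁ + b·p₂ ≈ (-0.961, 0.020, 0.277); φ = arcsin(p_z) ≈ 16.08°, λ = atan2(p_y, p_x) ≈ 178.83°.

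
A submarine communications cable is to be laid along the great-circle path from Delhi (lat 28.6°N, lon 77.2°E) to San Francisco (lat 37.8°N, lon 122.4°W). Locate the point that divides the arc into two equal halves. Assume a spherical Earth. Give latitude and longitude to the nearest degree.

≈ lat 75°N, lon 140°E

From cos δ = sin φ₁ sin φ₂ + cos φ₁ cos φ₂ cos Δλ, the central angle is δ ≈ 1.939 rad (111.1°).
Interpolate at f = 1/2 with slerp weights a = sin((1−f)δ)/sin δ ≈ 0.884, b = sin(fδ)/sin δ ≈ 0.884.
p = a·p₁ + b·p₂ ≈ (-0.202, 0.167, 0.965); φ = arcsin(p_z) ≈ 74.79°, λ = atan2(p_y, p_x) ≈ 140.45°.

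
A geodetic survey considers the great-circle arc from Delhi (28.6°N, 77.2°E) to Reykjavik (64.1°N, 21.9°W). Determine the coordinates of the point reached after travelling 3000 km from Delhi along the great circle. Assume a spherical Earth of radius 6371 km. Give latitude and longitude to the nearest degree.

≈ 51°N, 58°E

Write both endpoints as unit vectors p₁, p₂ with components (cos φ cos λ, cos φ sin λ, sin φ).
The central angle between the endpoints is δ = arccos(p₁·p₂) ≈ 1.192 rad (68.3°). The total great-circle distance is δ·R ≈ 1.192 × 6371 ≈ 7593 km, so the target fraction is f = 3000/7593 ≈ 0.395.
Interpolate at f ≈ 0.395 with slerp weights a = sin((1−f)δ)/sin δ ≈ 0.711, b = sin(fδ)/sin δ ≈ 0.488.
p = a·p₁ + b·p₂ ≈ (0.336, 0.529, 0.779); φ = arcsin(p_z) ≈ 51.20°, λ = atan2(p_y, p_x) ≈ 57.56°.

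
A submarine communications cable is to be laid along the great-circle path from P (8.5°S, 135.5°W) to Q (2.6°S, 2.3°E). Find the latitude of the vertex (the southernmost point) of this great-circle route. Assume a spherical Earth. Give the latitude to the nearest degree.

The great circle lies in the plane with unit normal n̂ = (p₁ × p₂)/|p₁ × p₂|.
Here n̂_z ≈ +0.964; the vertex latitude is φ_max = arccos|n̂_z| ≈ 15.4°.
Check via Clairaut: cos φ_max = |cos φ₁| · sin C = cos(8.5°)·sin(102.9°) ≈ 0.964, again giving ≈ 15.4°.

≈ 15°S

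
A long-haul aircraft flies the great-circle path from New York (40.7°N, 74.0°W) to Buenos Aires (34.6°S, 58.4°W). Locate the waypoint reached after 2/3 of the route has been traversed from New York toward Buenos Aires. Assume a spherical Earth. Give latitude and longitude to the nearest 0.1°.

≈ (9.5°S, 63.7°W)

The haversine formula gives a central angle δ ≈ 1.338 rad (76.7°) between the endpoints.
Interpolate at f = 2/3 with slerp weights a = sin((1−f)δ)/sin δ ≈ 0.443, b = sin(fδ)/sin δ ≈ 0.800.
p = a·p₁ + b·p₂ ≈ (0.438, -0.884, -0.165); φ = arcsin(p_z) ≈ -9.51°, λ = atan2(p_y, p_x) ≈ -63.66°.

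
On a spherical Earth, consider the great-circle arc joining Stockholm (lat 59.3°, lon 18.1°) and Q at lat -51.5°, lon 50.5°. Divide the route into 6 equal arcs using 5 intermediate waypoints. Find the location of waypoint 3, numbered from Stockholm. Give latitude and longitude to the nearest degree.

≈ lat 4°, lon 36°

From cos δ = sin φ₁ sin φ₂ + cos φ₁ cos φ₂ cos Δλ, the central angle is δ ≈ 1.987 rad (113.9°).
Interpolate at f = 3/6 with slerp weights a = sin((1−f)δ)/sin δ ≈ 0.916, b = sin(fδ)/sin δ ≈ 0.916.
p = a·p₁ + b·p₂ ≈ (0.808, 0.586, 0.071); φ = arcsin(p_z) ≈ 4.06°, λ = atan2(p_y, p_x) ≈ 35.94°.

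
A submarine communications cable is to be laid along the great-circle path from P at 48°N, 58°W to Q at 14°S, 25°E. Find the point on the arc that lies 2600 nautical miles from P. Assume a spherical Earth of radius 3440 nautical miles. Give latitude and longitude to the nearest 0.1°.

Write both endpoints as unit vectors p₁, p₂ with components (cos φ cos λ, cos φ sin λ, sin φ).
The central angle between the endpoints is δ = arccos(p₁·p₂) ≈ 1.672 rad (95.8°). The total great-circle distance is δ·R ≈ 1.672 × 3440 ≈ 5750 nmi, so the target fraction is f = 2600/5750 ≈ 0.452.
Interpolate at f ≈ 0.452 with slerp weights a = sin((1−f)δ)/sin δ ≈ 0.797, b = sin(fδ)/sin δ ≈ 0.689.
p = a·p₁ + b·p₂ ≈ (0.889, -0.170, 0.426); φ = arcsin(p_z) ≈ 25.19°, λ = atan2(p_y, p_x) ≈ -10.80°.

≈ 25.2°N, 10.8°W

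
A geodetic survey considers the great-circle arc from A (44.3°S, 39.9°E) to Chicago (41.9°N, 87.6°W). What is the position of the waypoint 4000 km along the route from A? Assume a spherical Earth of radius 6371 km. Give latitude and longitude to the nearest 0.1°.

≈ (27.0°S, 0.4°E)

From cos δ = sin φ₁ sin φ₂ + cos φ₁ cos φ₂ cos Δλ, the central angle is δ ≈ 2.483 rad (142.3°). The total great-circle distance is δ·R ≈ 2.483 × 6371 ≈ 15818 km, so the target fraction is f = 4000/15818 ≈ 0.253.
Interpolate at f ≈ 0.253 with slerp weights a = sin((1−f)δ)/sin δ ≈ 1.568, b = sin(fδ)/sin δ ≈ 0.960.
p = a·p₁ + b·p₂ ≈ (0.891, 0.006, -0.454); φ = arcsin(p_z) ≈ -27.02°, λ = atan2(p_y, p_x) ≈ 0.40°.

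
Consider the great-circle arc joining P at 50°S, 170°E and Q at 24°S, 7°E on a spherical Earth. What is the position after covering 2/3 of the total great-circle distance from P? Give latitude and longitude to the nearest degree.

Write both endpoints as unit vectors p₁, p₂ with components (cos φ cos λ, cos φ sin λ, sin φ).
The central angle between the endpoints is δ = arccos(p₁·p₂) ≈ 1.823 rad (104.5°).
Interpolate at f = 2/3 with slerp weights a = sin((1−f)δ)/sin δ ≈ 0.590, b = sin(fδ)/sin δ ≈ 0.968.
p = a·p₁ + b·p₂ ≈ (0.505, 0.174, -0.846); φ = arcsin(p_z) ≈ -57.74°, λ = atan2(p_y, p_x) ≈ 18.99°.

≈ 58°S, 19°E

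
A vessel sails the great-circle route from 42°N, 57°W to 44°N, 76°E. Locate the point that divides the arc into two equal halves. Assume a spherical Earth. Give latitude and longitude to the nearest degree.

Write both endpoints as unit vectors p₁, p₂ with components (cos φ cos λ, cos φ sin λ, sin φ).
The central angle between the endpoints is δ = arccos(p₁·p₂) ≈ 1.470 rad (84.2°).
Interpolate at f = 1/2 with slerp weights a = sin((1−f)δ)/sin δ ≈ 0.674, b = sin(fδ)/sin δ ≈ 0.674.
p = a·p₁ + b·p₂ ≈ (0.390, 0.050, 0.919); φ = arcsin(p_z) ≈ 66.83°, λ = atan2(p_y, p_x) ≈ 7.36°.

≈ 67°N, 7°E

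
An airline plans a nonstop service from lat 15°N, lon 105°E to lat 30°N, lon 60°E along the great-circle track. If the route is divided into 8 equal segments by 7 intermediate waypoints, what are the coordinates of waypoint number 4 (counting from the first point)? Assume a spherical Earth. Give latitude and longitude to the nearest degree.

≈ lat 24°N, lon 84°E

Convert each endpoint to a unit vector on the sphere (x = cos φ cos λ, y = cos φ sin λ, z = sin φ).
The central angle between the endpoints is δ = arccos(p₁·p₂) ≈ 0.766 rad (43.9°).
Interpolate at f = 4/8 with slerp weights a = sin((1−f)δ)/sin δ ≈ 0.539, b = sin(fδ)/sin δ ≈ 0.539.
p = a·p₁ + b·p₂ ≈ (0.099, 0.907, 0.409); φ = arcsin(p_z) ≈ 24.14°, λ = atan2(p_y, p_x) ≈ 83.79°.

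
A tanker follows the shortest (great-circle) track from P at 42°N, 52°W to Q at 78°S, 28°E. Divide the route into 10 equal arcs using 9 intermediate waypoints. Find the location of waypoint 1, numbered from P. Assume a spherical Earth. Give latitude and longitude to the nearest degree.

The haversine formula gives a central angle δ ≈ 2.249 rad (128.9°) between the endpoints.
Interpolate at f = 1/10 with slerp weights a = sin((1−f)δ)/sin δ ≈ 1.155, b = sin(fδ)/sin δ ≈ 0.287.
p = a·p₁ + b·p₂ ≈ (0.581, -0.648, 0.492); φ = arcsin(p_z) ≈ 29.50°, λ = atan2(p_y, p_x) ≈ -48.14°.

≈ 29°N, 48°W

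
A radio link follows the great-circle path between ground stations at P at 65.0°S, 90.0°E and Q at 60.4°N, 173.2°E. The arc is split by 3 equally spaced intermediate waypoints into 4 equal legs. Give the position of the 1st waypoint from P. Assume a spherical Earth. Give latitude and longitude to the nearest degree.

≈ 36°S, 122°E

The haversine formula gives a central angle δ ≈ 2.439 rad (139.8°) between the endpoints.
Interpolate at f = 1/4 with slerp weights a = sin((1−f)δ)/sin δ ≈ 1.496, b = sin(fδ)/sin δ ≈ 0.887.
p = a·p₁ + b·p₂ ≈ (-0.435, 0.684, -0.585); φ = arcsin(p_z) ≈ -35.83°, λ = atan2(p_y, p_x) ≈ 122.43°.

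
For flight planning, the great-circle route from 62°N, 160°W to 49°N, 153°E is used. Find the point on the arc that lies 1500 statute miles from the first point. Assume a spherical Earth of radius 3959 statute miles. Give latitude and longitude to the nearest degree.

Convert each endpoint to a unit vector on the sphere (x = cos φ cos λ, y = cos φ sin λ, z = sin φ).
The central angle between the endpoints is δ = arccos(p₁·p₂) ≈ 0.502 rad (28.8°). The total great-circle distance is δ·R ≈ 0.502 × 3959 ≈ 1989 mi, so the target fraction is f = 1500/1989 ≈ 0.754.
Interpolate at f ≈ 0.754 with slerp weights a = sin((1−f)δ)/sin δ ≈ 0.256, b = sin(fδ)/sin δ ≈ 0.768.
p = a·p₁ + b·p₂ ≈ (-0.562, 0.188, 0.806); φ = arcsin(p_z) ≈ 53.67°, λ = atan2(p_y, p_x) ≈ 161.53°.

≈ 54°N, 162°E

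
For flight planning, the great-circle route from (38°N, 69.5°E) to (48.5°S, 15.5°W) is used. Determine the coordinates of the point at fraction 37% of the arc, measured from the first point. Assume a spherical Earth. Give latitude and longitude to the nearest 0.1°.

The haversine formula gives a central angle δ ≈ 1.999 rad (114.6°) between the endpoints.
Interpolate at f = 0.37 with slerp weights a = sin((1−f)δ)/sin δ ≈ 1.047, b = sin(fδ)/sin δ ≈ 0.741.
p = a·p₁ + b·p₂ ≈ (0.762, 0.641, 0.089); φ = arcsin(p_z) ≈ 5.12°, λ = atan2(p_y, p_x) ≈ 40.08°.

≈ (5.1°N, 40.1°E)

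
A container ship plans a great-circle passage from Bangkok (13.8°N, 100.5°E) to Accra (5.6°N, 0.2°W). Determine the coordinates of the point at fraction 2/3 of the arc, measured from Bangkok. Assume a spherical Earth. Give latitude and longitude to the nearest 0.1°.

≈ 12.8°N, 32.5°E

The haversine formula gives a central angle δ ≈ 1.728 rad (99.0°) between the endpoints.
Interpolate at f = 2/3 with slerp weights a = sin((1−f)δ)/sin δ ≈ 0.551, b = sin(fδ)/sin δ ≈ 0.925.
p = a·p₁ + b·p₂ ≈ (0.823, 0.523, 0.222); φ = arcsin(p_z) ≈ 12.81°, λ = atan2(p_y, p_x) ≈ 32.45°.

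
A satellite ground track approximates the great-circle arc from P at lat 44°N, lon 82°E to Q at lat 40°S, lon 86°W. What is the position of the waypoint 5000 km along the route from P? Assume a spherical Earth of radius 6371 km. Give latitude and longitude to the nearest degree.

The haversine formula gives a central angle δ ≈ 2.971 rad (170.2°) between the endpoints. The total great-circle distance is δ·R ≈ 2.971 × 6371 ≈ 18930 km, so the target fraction is f = 5000/18930 ≈ 0.264.
Interpolate at f ≈ 0.264 with slerp weights a = sin((1−f)δ)/sin δ ≈ 4.815, b = sin(fδ)/sin δ ≈ 4.168.
p = a·p₁ + b·p₂ ≈ (0.705, 0.245, 0.666); φ = arcsin(p_z) ≈ 41.74°, λ = atan2(p_y, p_x) ≈ 19.16°.

≈ lat 42°N, lon 19°E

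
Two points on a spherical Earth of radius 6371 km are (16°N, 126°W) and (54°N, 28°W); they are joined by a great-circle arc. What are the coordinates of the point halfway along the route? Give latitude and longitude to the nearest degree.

≈ (46°N, 93°W)

Write both endpoints as unit vectors p₁, p₂ with components (cos φ cos λ, cos φ sin λ, sin φ).
The central angle between the endpoints is δ = arccos(p₁·p₂) ≈ 1.426 rad (81.7°).
Interpolate at f = 1/2 with slerp weights a = sin((1−f)δ)/sin δ ≈ 0.661, b = sin(fδ)/sin δ ≈ 0.661.
p = a·p₁ + b·p₂ ≈ (-0.030, -0.696, 0.717); φ = arcsin(p_z) ≈ 45.80°, λ = atan2(p_y, p_x) ≈ -92.50°.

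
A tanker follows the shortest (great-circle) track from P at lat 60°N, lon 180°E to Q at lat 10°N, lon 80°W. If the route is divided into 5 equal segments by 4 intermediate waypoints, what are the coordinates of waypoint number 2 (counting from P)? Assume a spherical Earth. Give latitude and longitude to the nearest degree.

Write both endpoints as unit vectors p₁, p₂ with components (cos φ cos λ, cos φ sin λ, sin φ).
The central angle between the endpoints is δ = arccos(p₁·p₂) ≈ 1.506 rad (86.3°).
Interpolate at f = 2/5 with slerp weights a = sin((1−f)δ)/sin δ ≈ 0.787, b = sin(fδ)/sin δ ≈ 0.568.
p = a·p₁ + b·p₂ ≈ (-0.296, -0.551, 0.780); φ = arcsin(p_z) ≈ 51.29°, λ = atan2(p_y, p_x) ≈ -118.30°.

≈ lat 51°N, lon 118°W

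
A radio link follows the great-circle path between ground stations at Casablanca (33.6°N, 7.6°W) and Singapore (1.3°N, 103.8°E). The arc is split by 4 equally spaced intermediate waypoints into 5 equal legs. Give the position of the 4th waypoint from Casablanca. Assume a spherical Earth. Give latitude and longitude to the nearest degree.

≈ 14°N, 86°E

The haversine formula gives a central angle δ ≈ 1.866 rad (106.9°) between the endpoints.
Interpolate at f = 4/5 with slerp weights a = sin((1−f)δ)/sin δ ≈ 0.381, b = sin(fδ)/sin δ ≈ 1.042.
p = a·p₁ + b·p₂ ≈ (0.066, 0.970, 0.235); φ = arcsin(p_z) ≈ 13.57°, λ = atan2(p_y, p_x) ≈ 86.10°.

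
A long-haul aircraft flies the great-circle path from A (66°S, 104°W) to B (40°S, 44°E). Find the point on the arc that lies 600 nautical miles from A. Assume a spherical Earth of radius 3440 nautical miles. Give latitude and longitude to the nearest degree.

Convert each endpoint to a unit vector on the sphere (x = cos φ cos λ, y = cos φ sin λ, z = sin φ).
The central angle between the endpoints is δ = arccos(p₁·p₂) ≈ 1.242 rad (71.2°). The total great-circle distance is δ·R ≈ 1.242 × 3440 ≈ 4272 nmi, so the target fraction is f = 600/4272 ≈ 0.140.
Interpolate at f ≈ 0.140 with slerp weights a = sin((1−f)δ)/sin δ ≈ 0.926, b = sin(fδ)/sin δ ≈ 0.183.
p = a·p₁ + b·p₂ ≈ (0.010, -0.268, -0.963); φ = arcsin(p_z) ≈ -74.46°, λ = atan2(p_y, p_x) ≈ -87.87°.

≈ (74°S, 88°W)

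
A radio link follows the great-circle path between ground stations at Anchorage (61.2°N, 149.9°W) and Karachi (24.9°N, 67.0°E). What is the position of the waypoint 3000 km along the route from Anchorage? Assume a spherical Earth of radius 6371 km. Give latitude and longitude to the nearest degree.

The haversine formula gives a central angle δ ≈ 1.551 rad (88.9°) between the endpoints. The total great-circle distance is δ·R ≈ 1.551 × 6371 ≈ 9883 km, so the target fraction is f = 3000/9883 ≈ 0.304.
Interpolate at f ≈ 0.304 with slerp weights a = sin((1−f)δ)/sin δ ≈ 0.882, b = sin(fδ)/sin δ ≈ 0.454.
p = a·p₁ + b·p₂ ≈ (-0.207, 0.166, 0.964); φ = arcsin(p_z) ≈ 74.63°, λ = atan2(p_y, p_x) ≈ 141.31°.

≈ 75°N, 141°E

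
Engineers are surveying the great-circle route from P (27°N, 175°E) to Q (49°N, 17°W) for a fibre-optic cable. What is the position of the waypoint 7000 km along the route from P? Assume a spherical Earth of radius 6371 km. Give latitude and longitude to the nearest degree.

≈ (83°N, 97°W)

Write both endpoints as unit vectors p₁, p₂ with components (cos φ cos λ, cos φ sin λ, sin φ).
The central angle between the endpoints is δ = arccos(p₁·p₂) ≈ 1.802 rad (103.2°). The total great-circle distance is δ·R ≈ 1.802 × 6371 ≈ 11481 km, so the target fraction is f = 7000/11481 ≈ 0.610.
Interpolate at f ≈ 0.610 with slerp weights a = sin((1−f)δ)/sin δ ≈ 0.664, b = sin(fδ)/sin δ ≈ 0.915.
p = a·p₁ + b·p₂ ≈ (-0.016, -0.124, 0.992); φ = arcsin(p_z) ≈ 82.83°, λ = atan2(p_y, p_x) ≈ -97.21°.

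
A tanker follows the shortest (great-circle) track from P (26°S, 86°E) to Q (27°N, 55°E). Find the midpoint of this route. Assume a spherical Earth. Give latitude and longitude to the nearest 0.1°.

≈ (0.5°N, 70.6°E)

Convert each endpoint to a unit vector on the sphere (x = cos φ cos λ, y = cos φ sin λ, z = sin φ).
The central angle between the endpoints is δ = arccos(p₁·p₂) ≈ 1.062 rad (60.8°).
Interpolate at f = 1/2 with slerp weights a = sin((1−f)δ)/sin δ ≈ 0.580, b = sin(fδ)/sin δ ≈ 0.580.
p = a·p₁ + b·p₂ ≈ (0.333, 0.943, 0.009); φ = arcsin(p_z) ≈ 0.52°, λ = atan2(p_y, p_x) ≈ 70.57°.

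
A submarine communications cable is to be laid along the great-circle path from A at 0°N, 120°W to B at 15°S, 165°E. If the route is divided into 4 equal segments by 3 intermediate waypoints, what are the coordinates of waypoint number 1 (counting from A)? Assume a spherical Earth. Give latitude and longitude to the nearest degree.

≈ 5°S, 138°W

Convert each endpoint to a unit vector on the sphere (x = cos φ cos λ, y = cos φ sin λ, z = sin φ).
The central angle between the endpoints is δ = arccos(p₁·p₂) ≈ 1.318 rad (75.5°).
Interpolate at f = 1/4 with slerp weights a = sin((1−f)δ)/sin δ ≈ 0.863, b = sin(fδ)/sin δ ≈ 0.334.
p = a·p₁ + b·p₂ ≈ (-0.743, -0.664, -0.086); φ = arcsin(p_z) ≈ -4.96°, λ = atan2(p_y, p_x) ≈ -138.24°.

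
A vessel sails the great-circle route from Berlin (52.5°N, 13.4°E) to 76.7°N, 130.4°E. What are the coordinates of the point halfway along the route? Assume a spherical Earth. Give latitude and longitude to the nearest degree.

From cos δ = sin φ₁ sin φ₂ + cos φ₁ cos φ₂ cos Δλ, the central angle is δ ≈ 0.783 rad (44.9°).
Interpolate at f = 1/2 with slerp weights a = sin((1−f)δ)/sin δ ≈ 0.541, b = sin(fδ)/sin δ ≈ 0.541.
p = a·p₁ + b·p₂ ≈ (0.240, 0.171, 0.956); φ = arcsin(p_z) ≈ 72.87°, λ = atan2(p_y, p_x) ≈ 35.52°.

≈ 73°N, 36°E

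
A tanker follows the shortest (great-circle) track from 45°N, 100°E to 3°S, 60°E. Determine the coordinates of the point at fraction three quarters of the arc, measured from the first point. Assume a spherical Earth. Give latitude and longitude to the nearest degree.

≈ 10°N, 68°E

Write both endpoints as unit vectors p₁, p₂ with components (cos φ cos λ, cos φ sin λ, sin φ).
The central angle between the endpoints is δ = arccos(p₁·p₂) ≈ 1.043 rad (59.7°).
Interpolate at f = 3/4 with slerp weights a = sin((1−f)δ)/sin δ ≈ 0.298, b = sin(fδ)/sin δ ≈ 0.816.
p = a·p₁ + b·p₂ ≈ (0.371, 0.913, 0.168); φ = arcsin(p_z) ≈ 9.69°, λ = atan2(p_y, p_x) ≈ 67.91°.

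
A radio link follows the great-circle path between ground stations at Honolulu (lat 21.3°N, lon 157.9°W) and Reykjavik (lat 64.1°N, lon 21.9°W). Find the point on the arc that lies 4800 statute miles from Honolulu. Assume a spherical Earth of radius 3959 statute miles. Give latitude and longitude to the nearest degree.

Convert each endpoint to a unit vector on the sphere (x = cos φ cos λ, y = cos φ sin λ, z = sin φ).
The central angle between the endpoints is δ = arccos(p₁·p₂) ≈ 1.537 rad (88.1°). The total great-circle distance is δ·R ≈ 1.537 × 3959 ≈ 6084 mi, so the target fraction is f = 4800/6084 ≈ 0.789.
Interpolate at f ≈ 0.789 with slerp weights a = sin((1−f)δ)/sin δ ≈ 0.319, b = sin(fδ)/sin δ ≈ 0.937.
p = a·p₁ + b·p₂ ≈ (0.104, -0.264, 0.959); φ = arcsin(p_z) ≈ 73.48°, λ = atan2(p_y, p_x) ≈ -68.44°.

≈ lat 73°N, lon 68°W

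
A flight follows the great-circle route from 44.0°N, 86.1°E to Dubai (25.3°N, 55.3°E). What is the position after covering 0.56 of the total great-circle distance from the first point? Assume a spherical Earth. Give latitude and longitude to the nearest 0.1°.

≈ 34.5°N, 67.1°E

From cos δ = sin φ₁ sin φ₂ + cos φ₁ cos φ₂ cos Δλ, the central angle is δ ≈ 0.544 rad (31.2°).
Interpolate at f = 0.56 with slerp weights a = sin((1−f)δ)/sin δ ≈ 0.458, b = sin(fδ)/sin δ ≈ 0.580.
p = a·p₁ + b·p₂ ≈ (0.321, 0.760, 0.566); φ = arcsin(p_z) ≈ 34.46°, λ = atan2(p_y, p_x) ≈ 67.11°.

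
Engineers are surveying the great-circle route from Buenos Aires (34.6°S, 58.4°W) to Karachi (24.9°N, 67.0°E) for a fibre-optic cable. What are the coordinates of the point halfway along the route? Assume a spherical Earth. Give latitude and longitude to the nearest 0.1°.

Convert each endpoint to a unit vector on the sphere (x = cos φ cos λ, y = cos φ sin λ, z = sin φ).
The central angle between the endpoints is δ = arccos(p₁·p₂) ≈ 2.307 rad (132.2°).
Interpolate at f = 1/2 with slerp weights a = sin((1−f)δ)/sin δ ≈ 1.234, b = sin(fδ)/sin δ ≈ 1.234.
p = a·p₁ + b·p₂ ≈ (0.969, 0.165, -0.181); φ = arcsin(p_z) ≈ -10.44°, λ = atan2(p_y, p_x) ≈ 9.67°.

≈ 10.4°S, 9.7°E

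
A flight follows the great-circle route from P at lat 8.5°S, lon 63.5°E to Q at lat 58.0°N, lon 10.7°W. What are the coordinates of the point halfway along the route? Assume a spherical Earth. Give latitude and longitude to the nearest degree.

≈ lat 29°N, lon 39°E

From cos δ = sin φ₁ sin φ₂ + cos φ₁ cos φ₂ cos Δλ, the central angle is δ ≈ 1.553 rad (89.0°).
Interpolate at f = 1/2 with slerp weights a = sin((1−f)δ)/sin δ ≈ 0.701, b = sin(fδ)/sin δ ≈ 0.701.
p = a·p₁ + b·p₂ ≈ (0.674, 0.552, 0.491); φ = arcsin(p_z) ≈ 29.40°, λ = atan2(p_y, p_x) ≈ 39.28°.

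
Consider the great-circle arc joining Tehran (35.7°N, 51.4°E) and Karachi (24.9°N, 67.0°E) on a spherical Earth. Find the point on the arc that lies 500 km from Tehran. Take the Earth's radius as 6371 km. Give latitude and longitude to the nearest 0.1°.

≈ (33.1°N, 55.8°E)

Convert each endpoint to a unit vector on the sphere (x = cos φ cos λ, y = cos φ sin λ, z = sin φ).
The central angle between the endpoints is δ = arccos(p₁·p₂) ≈ 0.301 rad (17.2°). The total great-circle distance is δ·R ≈ 0.301 × 6371 ≈ 1915 km, so the target fraction is f = 500/1915 ≈ 0.261.
Interpolate at f ≈ 0.261 with slerp weights a = sin((1−f)δ)/sin δ ≈ 0.744, b = sin(fδ)/sin δ ≈ 0.265.
p = a·p₁ + b·p₂ ≈ (0.471, 0.693, 0.546); φ = arcsin(p_z) ≈ 33.07°, λ = atan2(p_y, p_x) ≈ 55.82°.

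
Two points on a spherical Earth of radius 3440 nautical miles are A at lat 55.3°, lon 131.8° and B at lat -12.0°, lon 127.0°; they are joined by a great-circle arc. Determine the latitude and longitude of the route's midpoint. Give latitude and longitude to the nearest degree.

≈ lat 22°, lon 129°

Convert each endpoint to a unit vector on the sphere (x = cos φ cos λ, y = cos φ sin λ, z = sin φ).
The central angle between the endpoints is δ = arccos(p₁·p₂) ≈ 1.177 rad (67.4°).
Interpolate at f = 1/2 with slerp weights a = sin((1−f)δ)/sin δ ≈ 0.601, b = sin(fδ)/sin δ ≈ 0.601.
p = a·p₁ + b·p₂ ≈ (-0.582, 0.725, 0.369); φ = arcsin(p_z) ≈ 21.67°, λ = atan2(p_y, p_x) ≈ 128.77°.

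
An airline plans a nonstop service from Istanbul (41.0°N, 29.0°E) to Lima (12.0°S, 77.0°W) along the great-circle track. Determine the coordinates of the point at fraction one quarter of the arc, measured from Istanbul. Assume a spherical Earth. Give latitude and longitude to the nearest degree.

≈ 36°N, 6°W

Convert each endpoint to a unit vector on the sphere (x = cos φ cos λ, y = cos φ sin λ, z = sin φ).
The central angle between the endpoints is δ = arccos(p₁·p₂) ≈ 1.918 rad (109.9°).
Interpolate at f = 1/4 with slerp weights a = sin((1−f)δ)/sin δ ≈ 1.054, b = sin(fδ)/sin δ ≈ 0.490.
p = a·p₁ + b·p₂ ≈ (0.804, -0.082, 0.589); φ = arcsin(p_z) ≈ 36.12°, λ = atan2(p_y, p_x) ≈ -5.81°.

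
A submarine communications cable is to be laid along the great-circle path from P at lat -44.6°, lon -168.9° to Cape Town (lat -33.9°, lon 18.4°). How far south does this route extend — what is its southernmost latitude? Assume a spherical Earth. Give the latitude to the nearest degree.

≈ -86°

The great circle lies in the plane with unit normal n̂ = (p₁ × p₂)/|p₁ × p₂|.
Here n̂_z ≈ -0.077; the vertex latitude is φ_max = arccos|n̂_z| ≈ 85.6°.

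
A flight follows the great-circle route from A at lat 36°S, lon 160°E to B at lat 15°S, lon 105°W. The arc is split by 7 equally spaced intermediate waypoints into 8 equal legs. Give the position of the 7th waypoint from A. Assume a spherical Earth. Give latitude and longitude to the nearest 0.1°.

≈ lat 21.1°S, lon 114.2°W

Convert each endpoint to a unit vector on the sphere (x = cos φ cos λ, y = cos φ sin λ, z = sin φ).
The central angle between the endpoints is δ = arccos(p₁·p₂) ≈ 1.487 rad (85.2°).
Interpolate at f = 7/8 with slerp weights a = sin((1−f)δ)/sin δ ≈ 0.185, b = sin(fδ)/sin δ ≈ 0.967.
p = a·p₁ + b·p₂ ≈ (-0.383, -0.851, -0.359); φ = arcsin(p_z) ≈ -21.06°, λ = atan2(p_y, p_x) ≈ -114.21°.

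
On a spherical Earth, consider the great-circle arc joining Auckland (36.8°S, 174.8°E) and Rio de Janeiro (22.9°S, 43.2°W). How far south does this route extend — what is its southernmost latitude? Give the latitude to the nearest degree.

The great circle lies in the plane with unit normal n̂ = (p₁ × p₂)/|p₁ × p₂|.
Here n̂_z ≈ +0.484; the vertex latitude is φ_max = arccos|n̂_z| ≈ 61.0°.
Check via Clairaut: cos φ_max = |cos φ₁| · sin C = cos(36.8°)·sin(142.8°) ≈ 0.484, again giving ≈ 61.0°.

≈ 61°S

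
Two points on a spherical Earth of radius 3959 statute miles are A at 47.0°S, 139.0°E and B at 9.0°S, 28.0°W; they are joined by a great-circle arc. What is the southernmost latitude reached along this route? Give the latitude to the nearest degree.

≈ 80°S

The great circle lies in the plane with unit normal n̂ = (p₁ × p₂)/|p₁ × p₂|.
Here n̂_z ≈ -0.180; the vertex latitude is φ_max = arccos|n̂_z| ≈ 79.6°.
Check via Clairaut: cos φ_max = |cos φ₁| · sin C = cos(47.0°)·sin(164.7°) ≈ 0.180, again giving ≈ 79.6°.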